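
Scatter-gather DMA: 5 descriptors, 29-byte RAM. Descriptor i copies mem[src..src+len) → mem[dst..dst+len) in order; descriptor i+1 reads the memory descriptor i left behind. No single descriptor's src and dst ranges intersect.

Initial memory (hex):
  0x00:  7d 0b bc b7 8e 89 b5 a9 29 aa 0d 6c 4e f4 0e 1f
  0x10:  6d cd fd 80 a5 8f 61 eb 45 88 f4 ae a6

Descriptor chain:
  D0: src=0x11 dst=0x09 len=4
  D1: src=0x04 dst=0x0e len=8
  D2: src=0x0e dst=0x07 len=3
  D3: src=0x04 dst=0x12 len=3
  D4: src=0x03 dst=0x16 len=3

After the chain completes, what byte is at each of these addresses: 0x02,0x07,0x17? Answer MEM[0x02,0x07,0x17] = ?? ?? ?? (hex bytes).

MEM[0x02,0x07,0x17] = bc 8e 8e

#0 dst[0x09+4] := {0xcd,0xfd,0x80,0xa5}
#1 dst[0x0e+8] := {0x8e,0x89,0xb5,0xa9,0x29,0xcd,0xfd,0x80}
#2 dst[0x07+3] := {0x8e,0x89,0xb5}
#3 dst[0x12+3] := {0x8e,0x89,0xb5}
#4 dst[0x16+3] := {0xb7,0x8e,0x89}
query mem[0x02]=0xbc, mem[0x07]=0x8e, mem[0x17]=0x8e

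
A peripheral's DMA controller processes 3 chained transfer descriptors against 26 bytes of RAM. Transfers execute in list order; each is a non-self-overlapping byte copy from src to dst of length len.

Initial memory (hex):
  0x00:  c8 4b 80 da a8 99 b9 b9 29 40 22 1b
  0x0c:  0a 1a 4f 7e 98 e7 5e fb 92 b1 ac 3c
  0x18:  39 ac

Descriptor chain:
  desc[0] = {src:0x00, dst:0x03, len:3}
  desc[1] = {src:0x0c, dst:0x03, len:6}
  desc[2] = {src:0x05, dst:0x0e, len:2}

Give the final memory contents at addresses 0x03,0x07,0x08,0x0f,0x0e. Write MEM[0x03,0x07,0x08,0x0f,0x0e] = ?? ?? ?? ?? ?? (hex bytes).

MEM[0x03,0x07,0x08,0x0f,0x0e] = 0a 98 e7 7e 4f

[0] 0x00->0x03 len=3 : c8 4b 80
[1] 0x0c->0x03 len=6 : 0a 1a 4f 7e 98 e7
[2] 0x05->0x0e len=2 : 4f 7e
query mem[0x03]=0x0a, mem[0x07]=0x98, mem[0x08]=0xe7, mem[0x0f]=0x7e, mem[0x0e]=0x4f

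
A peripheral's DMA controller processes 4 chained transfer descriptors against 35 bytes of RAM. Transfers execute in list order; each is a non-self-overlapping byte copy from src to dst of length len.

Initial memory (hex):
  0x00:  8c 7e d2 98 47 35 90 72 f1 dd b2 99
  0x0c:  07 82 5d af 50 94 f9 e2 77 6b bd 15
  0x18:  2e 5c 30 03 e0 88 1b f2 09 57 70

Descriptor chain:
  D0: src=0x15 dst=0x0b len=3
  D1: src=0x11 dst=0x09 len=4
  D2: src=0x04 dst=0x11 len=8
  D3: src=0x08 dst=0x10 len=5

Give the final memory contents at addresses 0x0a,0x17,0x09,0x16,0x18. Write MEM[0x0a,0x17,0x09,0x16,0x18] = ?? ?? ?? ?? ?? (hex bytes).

MEM[0x0a,0x17,0x09,0x16,0x18] = f9 f9 94 94 e2

[0] 0x15->0x0b len=3 : 6b bd 15
[1] 0x11->0x09 len=4 : 94 f9 e2 77
[2] 0x04->0x11 len=8 : 47 35 90 72 f1 94 f9 e2
[3] 0x08->0x10 len=5 : f1 94 f9 e2 77
query mem[0x0a]=0xf9, mem[0x17]=0xf9, mem[0x09]=0x94, mem[0x16]=0x94, mem[0x18]=0xe2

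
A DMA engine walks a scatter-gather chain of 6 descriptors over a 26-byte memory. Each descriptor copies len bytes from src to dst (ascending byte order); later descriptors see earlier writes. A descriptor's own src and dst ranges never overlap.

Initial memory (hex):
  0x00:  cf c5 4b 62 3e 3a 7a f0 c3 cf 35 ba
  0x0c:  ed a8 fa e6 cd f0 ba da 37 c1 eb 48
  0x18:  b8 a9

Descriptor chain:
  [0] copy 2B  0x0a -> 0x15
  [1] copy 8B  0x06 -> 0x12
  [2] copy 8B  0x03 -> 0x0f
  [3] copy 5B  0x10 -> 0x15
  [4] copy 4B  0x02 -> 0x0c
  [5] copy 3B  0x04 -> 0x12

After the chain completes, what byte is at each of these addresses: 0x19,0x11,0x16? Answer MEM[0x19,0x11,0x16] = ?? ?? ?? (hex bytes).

MEM[0x19,0x11,0x16] = c3 3a 3a

D0: mem[0x15..0x16] <- [35 ba]
D1: mem[0x12..0x19] <- [7a f0 c3 cf 35 ba ed a8]
D2: mem[0x0f..0x16] <- [62 3e 3a 7a f0 c3 cf 35]
D3: mem[0x15..0x19] <- [3e 3a 7a f0 c3]
D4: mem[0x0c..0x0f] <- [4b 62 3e 3a]
D5: mem[0x12..0x14] <- [3e 3a 7a]
query mem[0x19]=0xc3, mem[0x11]=0x3a, mem[0x16]=0x3a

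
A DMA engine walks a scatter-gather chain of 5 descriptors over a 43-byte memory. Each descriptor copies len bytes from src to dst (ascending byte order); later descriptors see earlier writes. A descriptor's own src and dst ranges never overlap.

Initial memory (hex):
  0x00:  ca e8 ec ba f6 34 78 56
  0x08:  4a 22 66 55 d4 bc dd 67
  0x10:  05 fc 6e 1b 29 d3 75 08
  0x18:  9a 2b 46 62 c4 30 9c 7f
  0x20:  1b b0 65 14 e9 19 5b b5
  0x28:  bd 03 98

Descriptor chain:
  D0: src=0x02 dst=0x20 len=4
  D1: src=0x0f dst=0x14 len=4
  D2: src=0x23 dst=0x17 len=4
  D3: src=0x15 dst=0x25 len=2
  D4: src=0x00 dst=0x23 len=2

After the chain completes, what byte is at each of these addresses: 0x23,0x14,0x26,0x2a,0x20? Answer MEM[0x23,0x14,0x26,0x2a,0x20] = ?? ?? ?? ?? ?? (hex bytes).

MEM[0x23,0x14,0x26,0x2a,0x20] = ca 67 fc 98 ec

D0: mem[0x20..0x23] <- [ec ba f6 34]
D1: mem[0x14..0x17] <- [67 05 fc 6e]
D2: mem[0x17..0x1a] <- [34 e9 19 5b]
D3: mem[0x25..0x26] <- [05 fc]
D4: mem[0x23..0x24] <- [ca e8]
query mem[0x23]=0xca, mem[0x14]=0x67, mem[0x26]=0xfc, mem[0x2a]=0x98, mem[0x20]=0xec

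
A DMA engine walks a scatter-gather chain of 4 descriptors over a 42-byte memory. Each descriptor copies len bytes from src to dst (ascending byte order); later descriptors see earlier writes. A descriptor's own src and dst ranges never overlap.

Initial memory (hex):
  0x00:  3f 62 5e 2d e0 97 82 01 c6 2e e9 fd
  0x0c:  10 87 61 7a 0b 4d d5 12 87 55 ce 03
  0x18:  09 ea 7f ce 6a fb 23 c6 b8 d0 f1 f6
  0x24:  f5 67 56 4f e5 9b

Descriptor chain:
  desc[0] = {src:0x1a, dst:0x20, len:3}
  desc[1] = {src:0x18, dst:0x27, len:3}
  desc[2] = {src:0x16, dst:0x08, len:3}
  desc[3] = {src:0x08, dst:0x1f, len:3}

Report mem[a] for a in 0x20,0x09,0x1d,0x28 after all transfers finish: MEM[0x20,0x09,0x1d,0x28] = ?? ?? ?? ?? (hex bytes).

MEM[0x20,0x09,0x1d,0x28] = 03 03 fb ea

D0: mem[0x20..0x22] <- [7f ce 6a]
D1: mem[0x27..0x29] <- [09 ea 7f]
D2: mem[0x08..0x0a] <- [ce 03 09]
D3: mem[0x1f..0x21] <- [ce 03 09]
query mem[0x20]=0x03, mem[0x09]=0x03, mem[0x1d]=0xfb, mem[0x28]=0xea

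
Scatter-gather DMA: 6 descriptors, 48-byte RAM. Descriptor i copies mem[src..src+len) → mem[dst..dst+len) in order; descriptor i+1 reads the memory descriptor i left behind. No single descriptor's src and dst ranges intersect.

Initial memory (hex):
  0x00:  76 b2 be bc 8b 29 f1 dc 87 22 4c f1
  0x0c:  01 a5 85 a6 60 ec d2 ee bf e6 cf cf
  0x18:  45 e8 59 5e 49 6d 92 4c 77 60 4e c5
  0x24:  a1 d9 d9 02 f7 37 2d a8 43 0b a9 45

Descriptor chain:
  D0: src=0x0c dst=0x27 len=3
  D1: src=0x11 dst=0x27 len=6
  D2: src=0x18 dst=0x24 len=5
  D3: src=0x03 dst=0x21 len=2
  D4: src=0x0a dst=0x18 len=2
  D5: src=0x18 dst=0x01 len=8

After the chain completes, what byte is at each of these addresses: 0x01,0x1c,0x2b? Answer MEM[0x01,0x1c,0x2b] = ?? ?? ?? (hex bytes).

MEM[0x01,0x1c,0x2b] = 4c 49 e6

#0 dst[0x27+3] := {0x01,0xa5,0x85}
#1 dst[0x27+6] := {0xec,0xd2,0xee,0xbf,0xe6,0xcf}
#2 dst[0x24+5] := {0x45,0xe8,0x59,0x5e,0x49}
#3 dst[0x21+2] := {0xbc,0x8b}
#4 dst[0x18+2] := {0x4c,0xf1}
#5 dst[0x01+8] := {0x4c,0xf1,0x59,0x5e,0x49,0x6d,0x92,0x4c}
query mem[0x01]=0x4c, mem[0x1c]=0x49, mem[0x2b]=0xe6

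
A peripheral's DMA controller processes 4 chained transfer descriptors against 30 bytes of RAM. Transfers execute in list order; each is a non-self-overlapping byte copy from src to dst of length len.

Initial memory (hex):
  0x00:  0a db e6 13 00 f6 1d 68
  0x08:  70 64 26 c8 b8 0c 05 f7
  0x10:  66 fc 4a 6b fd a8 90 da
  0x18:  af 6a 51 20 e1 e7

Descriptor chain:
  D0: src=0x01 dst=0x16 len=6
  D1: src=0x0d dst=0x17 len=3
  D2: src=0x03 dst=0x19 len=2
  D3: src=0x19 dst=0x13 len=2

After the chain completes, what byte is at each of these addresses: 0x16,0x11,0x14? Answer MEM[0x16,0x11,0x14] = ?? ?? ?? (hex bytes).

MEM[0x16,0x11,0x14] = db fc 00

#0 dst[0x16+6] := {0xdb,0xe6,0x13,0x00,0xf6,0x1d}
#1 dst[0x17+3] := {0x0c,0x05,0xf7}
#2 dst[0x19+2] := {0x13,0x00}
#3 dst[0x13+2] := {0x13,0x00}
query mem[0x16]=0xdb, mem[0x11]=0xfc, mem[0x14]=0x00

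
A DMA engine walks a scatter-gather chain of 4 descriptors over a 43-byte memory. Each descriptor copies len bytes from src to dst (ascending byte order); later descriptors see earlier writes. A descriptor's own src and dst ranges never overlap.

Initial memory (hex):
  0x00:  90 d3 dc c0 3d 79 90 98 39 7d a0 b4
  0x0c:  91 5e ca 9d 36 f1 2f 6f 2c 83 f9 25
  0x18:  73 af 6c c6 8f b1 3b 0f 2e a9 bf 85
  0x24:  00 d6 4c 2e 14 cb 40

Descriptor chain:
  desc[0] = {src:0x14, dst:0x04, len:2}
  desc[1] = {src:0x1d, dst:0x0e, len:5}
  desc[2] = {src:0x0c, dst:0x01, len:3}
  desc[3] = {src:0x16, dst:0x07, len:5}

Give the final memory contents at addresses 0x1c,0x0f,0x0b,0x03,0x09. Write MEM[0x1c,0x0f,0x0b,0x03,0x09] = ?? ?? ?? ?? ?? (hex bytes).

  after D0: wrote 2B at 0x04 = 2c83
  after D1: wrote 5B at 0x0e = b13b0f2ea9
  after D2: wrote 3B at 0x01 = 915eb1
  after D3: wrote 5B at 0x07 = f92573af6c
query mem[0x1c]=0x8f, mem[0x0f]=0x3b, mem[0x0b]=0x6c, mem[0x03]=0xb1, mem[0x09]=0x73

MEM[0x1c,0x0f,0x0b,0x03,0x09] = 8f 3b 6c b1 73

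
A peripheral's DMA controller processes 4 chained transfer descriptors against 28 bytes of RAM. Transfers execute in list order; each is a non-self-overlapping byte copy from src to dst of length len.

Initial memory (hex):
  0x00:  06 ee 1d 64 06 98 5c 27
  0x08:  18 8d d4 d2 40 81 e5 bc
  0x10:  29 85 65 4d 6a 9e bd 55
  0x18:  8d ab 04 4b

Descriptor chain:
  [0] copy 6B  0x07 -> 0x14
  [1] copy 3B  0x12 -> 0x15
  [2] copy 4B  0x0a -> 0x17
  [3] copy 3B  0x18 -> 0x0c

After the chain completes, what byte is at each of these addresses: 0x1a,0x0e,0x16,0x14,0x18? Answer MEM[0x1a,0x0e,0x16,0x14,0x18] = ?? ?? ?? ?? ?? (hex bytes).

MEM[0x1a,0x0e,0x16,0x14,0x18] = 81 81 4d 27 d2

D0: mem[0x14..0x19] <- [27 18 8d d4 d2 40]
D1: mem[0x15..0x17] <- [65 4d 27]
D2: mem[0x17..0x1a] <- [d4 d2 40 81]
D3: mem[0x0c..0x0e] <- [d2 40 81]
query mem[0x1a]=0x81, mem[0x0e]=0x81, mem[0x16]=0x4d, mem[0x14]=0x27, mem[0x18]=0xd2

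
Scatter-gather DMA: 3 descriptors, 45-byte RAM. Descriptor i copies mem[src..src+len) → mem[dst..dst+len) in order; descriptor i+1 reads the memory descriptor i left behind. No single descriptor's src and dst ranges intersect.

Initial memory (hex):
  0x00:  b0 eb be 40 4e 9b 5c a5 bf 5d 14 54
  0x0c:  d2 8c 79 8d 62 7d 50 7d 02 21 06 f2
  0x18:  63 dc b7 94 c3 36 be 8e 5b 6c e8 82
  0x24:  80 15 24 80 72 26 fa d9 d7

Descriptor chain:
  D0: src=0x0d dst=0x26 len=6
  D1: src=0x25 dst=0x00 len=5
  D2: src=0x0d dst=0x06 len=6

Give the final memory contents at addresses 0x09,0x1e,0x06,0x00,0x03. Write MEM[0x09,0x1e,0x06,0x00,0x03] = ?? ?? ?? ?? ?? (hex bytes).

MEM[0x09,0x1e,0x06,0x00,0x03] = 62 be 8c 15 8d

  after D0: wrote 6B at 0x26 = 8c798d627d50
  after D1: wrote 5B at 0x00 = 158c798d62
  after D2: wrote 6B at 0x06 = 8c798d627d50
query mem[0x09]=0x62, mem[0x1e]=0xbe, mem[0x06]=0x8c, mem[0x00]=0x15, mem[0x03]=0x8d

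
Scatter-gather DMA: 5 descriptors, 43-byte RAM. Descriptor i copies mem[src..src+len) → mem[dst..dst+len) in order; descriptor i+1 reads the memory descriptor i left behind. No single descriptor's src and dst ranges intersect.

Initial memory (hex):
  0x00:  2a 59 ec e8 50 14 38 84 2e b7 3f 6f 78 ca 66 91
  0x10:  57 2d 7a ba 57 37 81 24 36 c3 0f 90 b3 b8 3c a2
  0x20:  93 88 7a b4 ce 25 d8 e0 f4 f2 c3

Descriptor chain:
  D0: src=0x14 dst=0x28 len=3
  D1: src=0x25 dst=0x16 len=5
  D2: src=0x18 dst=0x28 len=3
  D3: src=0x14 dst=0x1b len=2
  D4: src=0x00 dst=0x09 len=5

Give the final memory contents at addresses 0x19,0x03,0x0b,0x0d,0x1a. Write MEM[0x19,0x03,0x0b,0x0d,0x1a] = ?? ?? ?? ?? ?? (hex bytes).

MEM[0x19,0x03,0x0b,0x0d,0x1a] = 57 e8 ec 50 37

#0 dst[0x28+3] := {0x57,0x37,0x81}
#1 dst[0x16+5] := {0x25,0xd8,0xe0,0x57,0x37}
#2 dst[0x28+3] := {0xe0,0x57,0x37}
#3 dst[0x1b+2] := {0x57,0x37}
#4 dst[0x09+5] := {0x2a,0x59,0xec,0xe8,0x50}
query mem[0x19]=0x57, mem[0x03]=0xe8, mem[0x0b]=0xec, mem[0x0d]=0x50, mem[0x1a]=0x37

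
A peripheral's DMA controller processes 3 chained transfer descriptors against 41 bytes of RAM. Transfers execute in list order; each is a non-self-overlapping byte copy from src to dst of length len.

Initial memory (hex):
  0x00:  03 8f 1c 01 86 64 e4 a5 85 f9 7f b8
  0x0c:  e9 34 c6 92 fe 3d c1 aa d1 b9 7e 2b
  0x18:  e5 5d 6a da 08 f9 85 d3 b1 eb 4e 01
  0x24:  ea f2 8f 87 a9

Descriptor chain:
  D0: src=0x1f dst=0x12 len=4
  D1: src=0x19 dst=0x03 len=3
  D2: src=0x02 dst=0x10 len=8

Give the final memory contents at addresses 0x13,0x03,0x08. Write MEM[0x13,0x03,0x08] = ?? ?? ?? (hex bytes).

  after D0: wrote 4B at 0x12 = d3b1eb4e
  after D1: wrote 3B at 0x03 = 5d6ada
  after D2: wrote 8B at 0x10 = 1c5d6adae4a585f9
query mem[0x13]=0xda, mem[0x03]=0x5d, mem[0x08]=0x85

MEM[0x13,0x03,0x08] = da 5d 85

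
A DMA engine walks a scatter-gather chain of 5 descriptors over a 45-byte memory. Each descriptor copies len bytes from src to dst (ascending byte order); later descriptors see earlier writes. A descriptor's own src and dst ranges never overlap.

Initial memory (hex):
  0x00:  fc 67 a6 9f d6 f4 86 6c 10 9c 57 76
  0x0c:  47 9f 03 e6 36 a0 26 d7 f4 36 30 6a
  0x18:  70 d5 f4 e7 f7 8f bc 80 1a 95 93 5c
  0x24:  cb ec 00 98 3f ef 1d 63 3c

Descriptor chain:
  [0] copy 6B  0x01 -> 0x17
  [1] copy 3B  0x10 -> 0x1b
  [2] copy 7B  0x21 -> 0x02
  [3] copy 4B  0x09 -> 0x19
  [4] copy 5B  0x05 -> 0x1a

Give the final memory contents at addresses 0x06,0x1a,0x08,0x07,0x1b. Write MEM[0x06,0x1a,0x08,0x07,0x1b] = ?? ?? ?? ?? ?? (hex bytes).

#0 dst[0x17+6] := {0x67,0xa6,0x9f,0xd6,0xf4,0x86}
#1 dst[0x1b+3] := {0x36,0xa0,0x26}
#2 dst[0x02+7] := {0x95,0x93,0x5c,0xcb,0xec,0x00,0x98}
#3 dst[0x19+4] := {0x9c,0x57,0x76,0x47}
#4 dst[0x1a+5] := {0xcb,0xec,0x00,0x98,0x9c}
query mem[0x06]=0xec, mem[0x1a]=0xcb, mem[0x08]=0x98, mem[0x07]=0x00, mem[0x1b]=0xec

MEM[0x06,0x1a,0x08,0x07,0x1b] = ec cb 98 00 ec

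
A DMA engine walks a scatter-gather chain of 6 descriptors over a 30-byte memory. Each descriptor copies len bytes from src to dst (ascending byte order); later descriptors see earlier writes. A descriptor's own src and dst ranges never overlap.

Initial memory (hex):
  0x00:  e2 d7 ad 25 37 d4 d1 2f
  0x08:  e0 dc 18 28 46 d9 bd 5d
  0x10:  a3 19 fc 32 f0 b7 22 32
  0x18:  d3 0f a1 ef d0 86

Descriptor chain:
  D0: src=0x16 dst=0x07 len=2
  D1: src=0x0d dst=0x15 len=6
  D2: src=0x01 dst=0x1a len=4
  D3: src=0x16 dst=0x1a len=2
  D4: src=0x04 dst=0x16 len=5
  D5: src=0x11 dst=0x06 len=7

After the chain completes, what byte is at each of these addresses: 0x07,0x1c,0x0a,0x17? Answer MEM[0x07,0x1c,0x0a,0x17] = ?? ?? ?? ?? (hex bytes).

[0] 0x16->0x07 len=2 : 22 32
[1] 0x0d->0x15 len=6 : d9 bd 5d a3 19 fc
[2] 0x01->0x1a len=4 : d7 ad 25 37
[3] 0x16->0x1a len=2 : bd 5d
[4] 0x04->0x16 len=5 : 37 d4 d1 22 32
[5] 0x11->0x06 len=7 : 19 fc 32 f0 d9 37 d4
query mem[0x07]=0xfc, mem[0x1c]=0x25, mem[0x0a]=0xd9, mem[0x17]=0xd4

MEM[0x07,0x1c,0x0a,0x17] = fc 25 d9 d4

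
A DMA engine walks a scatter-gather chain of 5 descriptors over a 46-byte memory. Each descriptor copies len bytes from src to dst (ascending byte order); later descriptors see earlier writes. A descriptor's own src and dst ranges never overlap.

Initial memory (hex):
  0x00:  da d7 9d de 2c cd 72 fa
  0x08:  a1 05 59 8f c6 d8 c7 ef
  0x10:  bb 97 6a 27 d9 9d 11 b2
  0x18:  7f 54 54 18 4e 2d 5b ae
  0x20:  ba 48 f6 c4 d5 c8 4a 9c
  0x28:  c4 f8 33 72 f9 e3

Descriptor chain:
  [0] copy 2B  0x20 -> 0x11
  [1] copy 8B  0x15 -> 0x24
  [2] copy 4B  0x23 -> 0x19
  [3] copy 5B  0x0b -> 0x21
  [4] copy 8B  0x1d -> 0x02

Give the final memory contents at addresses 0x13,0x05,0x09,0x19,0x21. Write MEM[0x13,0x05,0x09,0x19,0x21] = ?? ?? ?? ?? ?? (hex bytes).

MEM[0x13,0x05,0x09,0x19,0x21] = 27 ba c7 c4 8f

  after D0: wrote 2B at 0x11 = ba48
  after D1: wrote 8B at 0x24 = 9d11b27f5454184e
  after D2: wrote 4B at 0x19 = c49d11b2
  after D3: wrote 5B at 0x21 = 8fc6d8c7ef
  after D4: wrote 8B at 0x02 = 2d5baeba8fc6d8c7
query mem[0x13]=0x27, mem[0x05]=0xba, mem[0x09]=0xc7, mem[0x19]=0xc4, mem[0x21]=0x8f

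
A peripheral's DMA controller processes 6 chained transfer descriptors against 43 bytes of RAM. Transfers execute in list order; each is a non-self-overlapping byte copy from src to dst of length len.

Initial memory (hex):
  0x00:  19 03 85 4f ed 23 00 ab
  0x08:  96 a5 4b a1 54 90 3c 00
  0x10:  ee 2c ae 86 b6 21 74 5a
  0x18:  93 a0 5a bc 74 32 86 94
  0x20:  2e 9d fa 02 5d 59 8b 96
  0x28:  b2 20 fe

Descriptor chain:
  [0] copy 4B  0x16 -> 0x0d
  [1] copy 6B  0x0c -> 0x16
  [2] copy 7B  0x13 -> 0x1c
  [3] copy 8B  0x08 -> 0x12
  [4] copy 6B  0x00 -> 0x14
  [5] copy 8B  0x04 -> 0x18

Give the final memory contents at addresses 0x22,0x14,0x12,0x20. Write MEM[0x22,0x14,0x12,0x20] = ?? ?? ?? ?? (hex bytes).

#0 dst[0x0d+4] := {0x74,0x5a,0x93,0xa0}
#1 dst[0x16+6] := {0x54,0x74,0x5a,0x93,0xa0,0x2c}
#2 dst[0x1c+7] := {0x86,0xb6,0x21,0x54,0x74,0x5a,0x93}
#3 dst[0x12+8] := {0x96,0xa5,0x4b,0xa1,0x54,0x74,0x5a,0x93}
#4 dst[0x14+6] := {0x19,0x03,0x85,0x4f,0xed,0x23}
#5 dst[0x18+8] := {0xed,0x23,0x00,0xab,0x96,0xa5,0x4b,0xa1}
query mem[0x22]=0x93, mem[0x14]=0x19, mem[0x12]=0x96, mem[0x20]=0x74

MEM[0x22,0x14,0x12,0x20] = 93 19 96 74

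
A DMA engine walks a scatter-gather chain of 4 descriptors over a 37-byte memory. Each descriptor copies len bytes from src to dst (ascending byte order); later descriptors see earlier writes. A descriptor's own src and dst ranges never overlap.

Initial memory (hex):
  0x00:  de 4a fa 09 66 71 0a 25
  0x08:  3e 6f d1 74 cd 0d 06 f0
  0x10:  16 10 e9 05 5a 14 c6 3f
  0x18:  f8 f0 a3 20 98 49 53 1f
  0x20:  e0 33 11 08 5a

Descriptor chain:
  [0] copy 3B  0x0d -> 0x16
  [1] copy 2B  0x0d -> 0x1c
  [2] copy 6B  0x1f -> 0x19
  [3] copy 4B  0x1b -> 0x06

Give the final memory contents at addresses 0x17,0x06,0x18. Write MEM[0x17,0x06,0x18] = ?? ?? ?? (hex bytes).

MEM[0x17,0x06,0x18] = 06 33 f0

#0 dst[0x16+3] := {0x0d,0x06,0xf0}
#1 dst[0x1c+2] := {0x0d,0x06}
#2 dst[0x19+6] := {0x1f,0xe0,0x33,0x11,0x08,0x5a}
#3 dst[0x06+4] := {0x33,0x11,0x08,0x5a}
query mem[0x17]=0x06, mem[0x06]=0x33, mem[0x18]=0xf0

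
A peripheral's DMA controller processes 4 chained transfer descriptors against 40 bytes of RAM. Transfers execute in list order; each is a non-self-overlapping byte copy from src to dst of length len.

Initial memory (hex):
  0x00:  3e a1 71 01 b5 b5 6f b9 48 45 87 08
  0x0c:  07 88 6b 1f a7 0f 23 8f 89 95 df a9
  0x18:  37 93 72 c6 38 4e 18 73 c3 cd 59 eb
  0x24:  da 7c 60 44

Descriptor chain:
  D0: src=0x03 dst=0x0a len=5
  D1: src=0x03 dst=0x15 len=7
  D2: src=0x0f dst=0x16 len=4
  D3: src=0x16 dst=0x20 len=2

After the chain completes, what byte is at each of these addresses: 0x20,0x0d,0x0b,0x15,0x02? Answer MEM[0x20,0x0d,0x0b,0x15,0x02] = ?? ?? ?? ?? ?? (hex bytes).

MEM[0x20,0x0d,0x0b,0x15,0x02] = 1f 6f b5 01 71

  after D0: wrote 5B at 0x0a = 01b5b56fb9
  after D1: wrote 7B at 0x15 = 01b5b56fb94845
  after D2: wrote 4B at 0x16 = 1fa70f23
  after D3: wrote 2B at 0x20 = 1fa7
query mem[0x20]=0x1f, mem[0x0d]=0x6f, mem[0x0b]=0xb5, mem[0x15]=0x01, mem[0x02]=0x71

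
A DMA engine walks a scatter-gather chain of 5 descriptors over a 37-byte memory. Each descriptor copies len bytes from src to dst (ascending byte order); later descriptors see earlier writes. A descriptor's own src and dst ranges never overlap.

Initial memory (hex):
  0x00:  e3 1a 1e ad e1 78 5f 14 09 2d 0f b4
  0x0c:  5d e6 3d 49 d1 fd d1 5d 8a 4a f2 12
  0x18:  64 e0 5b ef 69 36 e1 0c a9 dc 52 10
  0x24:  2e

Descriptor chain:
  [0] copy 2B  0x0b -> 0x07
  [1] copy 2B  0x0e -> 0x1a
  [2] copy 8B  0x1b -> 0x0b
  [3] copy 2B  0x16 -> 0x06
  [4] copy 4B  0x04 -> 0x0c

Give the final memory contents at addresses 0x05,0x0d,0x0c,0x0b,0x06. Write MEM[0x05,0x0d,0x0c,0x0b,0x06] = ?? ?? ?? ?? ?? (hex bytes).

MEM[0x05,0x0d,0x0c,0x0b,0x06] = 78 78 e1 49 f2

[0] 0x0b->0x07 len=2 : b4 5d
[1] 0x0e->0x1a len=2 : 3d 49
[2] 0x1b->0x0b len=8 : 49 69 36 e1 0c a9 dc 52
[3] 0x16->0x06 len=2 : f2 12
[4] 0x04->0x0c len=4 : e1 78 f2 12
query mem[0x05]=0x78, mem[0x0d]=0x78, mem[0x0c]=0xe1, mem[0x0b]=0x49, mem[0x06]=0xf2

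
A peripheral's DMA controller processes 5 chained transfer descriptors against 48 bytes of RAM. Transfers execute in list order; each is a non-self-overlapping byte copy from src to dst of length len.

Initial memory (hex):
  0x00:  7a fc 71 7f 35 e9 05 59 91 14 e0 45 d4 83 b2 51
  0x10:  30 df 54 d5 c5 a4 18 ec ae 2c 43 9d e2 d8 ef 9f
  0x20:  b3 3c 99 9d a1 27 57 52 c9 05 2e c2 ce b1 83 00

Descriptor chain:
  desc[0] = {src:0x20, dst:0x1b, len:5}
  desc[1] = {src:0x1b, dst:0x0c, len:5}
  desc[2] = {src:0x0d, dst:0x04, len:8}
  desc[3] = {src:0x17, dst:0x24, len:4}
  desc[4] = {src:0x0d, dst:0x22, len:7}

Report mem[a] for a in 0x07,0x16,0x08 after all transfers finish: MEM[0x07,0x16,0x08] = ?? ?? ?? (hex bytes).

MEM[0x07,0x16,0x08] = a1 18 df

D0: mem[0x1b..0x1f] <- [b3 3c 99 9d a1]
D1: mem[0x0c..0x10] <- [b3 3c 99 9d a1]
D2: mem[0x04..0x0b] <- [3c 99 9d a1 df 54 d5 c5]
D3: mem[0x24..0x27] <- [ec ae 2c 43]
D4: mem[0x22..0x28] <- [3c 99 9d a1 df 54 d5]
query mem[0x07]=0xa1, mem[0x16]=0x18, mem[0x08]=0xdf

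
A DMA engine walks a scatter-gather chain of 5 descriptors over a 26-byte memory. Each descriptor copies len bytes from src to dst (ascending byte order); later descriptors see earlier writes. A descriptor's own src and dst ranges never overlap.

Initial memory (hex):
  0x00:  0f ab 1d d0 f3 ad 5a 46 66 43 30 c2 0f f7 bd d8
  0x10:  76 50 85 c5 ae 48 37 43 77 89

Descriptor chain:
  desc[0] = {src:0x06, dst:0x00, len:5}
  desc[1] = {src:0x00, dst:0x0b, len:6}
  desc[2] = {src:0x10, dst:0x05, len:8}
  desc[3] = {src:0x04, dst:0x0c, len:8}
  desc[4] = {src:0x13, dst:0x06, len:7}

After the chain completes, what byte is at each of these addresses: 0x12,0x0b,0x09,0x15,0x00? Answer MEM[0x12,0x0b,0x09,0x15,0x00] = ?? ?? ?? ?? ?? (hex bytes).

MEM[0x12,0x0b,0x09,0x15,0x00] = 48 77 37 48 5a

[0] 0x06->0x00 len=5 : 5a 46 66 43 30
[1] 0x00->0x0b len=6 : 5a 46 66 43 30 ad
[2] 0x10->0x05 len=8 : ad 50 85 c5 ae 48 37 43
[3] 0x04->0x0c len=8 : 30 ad 50 85 c5 ae 48 37
[4] 0x13->0x06 len=7 : 37 ae 48 37 43 77 89
query mem[0x12]=0x48, mem[0x0b]=0x77, mem[0x09]=0x37, mem[0x15]=0x48, mem[0x00]=0x5a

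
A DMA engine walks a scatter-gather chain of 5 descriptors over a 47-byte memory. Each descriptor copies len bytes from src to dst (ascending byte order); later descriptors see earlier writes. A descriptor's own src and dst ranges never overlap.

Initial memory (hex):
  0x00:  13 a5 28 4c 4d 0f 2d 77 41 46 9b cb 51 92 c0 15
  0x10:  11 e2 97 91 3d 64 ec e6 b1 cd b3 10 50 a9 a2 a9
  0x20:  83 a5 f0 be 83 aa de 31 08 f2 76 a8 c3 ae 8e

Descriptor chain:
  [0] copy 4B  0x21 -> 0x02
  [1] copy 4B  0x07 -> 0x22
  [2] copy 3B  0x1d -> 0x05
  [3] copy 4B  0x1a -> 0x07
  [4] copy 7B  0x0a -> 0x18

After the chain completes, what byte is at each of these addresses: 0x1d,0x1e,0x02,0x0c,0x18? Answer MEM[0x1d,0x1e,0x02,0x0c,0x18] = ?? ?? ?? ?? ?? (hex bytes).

MEM[0x1d,0x1e,0x02,0x0c,0x18] = 15 11 a5 51 a9

#0 dst[0x02+4] := {0xa5,0xf0,0xbe,0x83}
#1 dst[0x22+4] := {0x77,0x41,0x46,0x9b}
#2 dst[0x05+3] := {0xa9,0xa2,0xa9}
#3 dst[0x07+4] := {0xb3,0x10,0x50,0xa9}
#4 dst[0x18+7] := {0xa9,0xcb,0x51,0x92,0xc0,0x15,0x11}
query mem[0x1d]=0x15, mem[0x1e]=0x11, mem[0x02]=0xa5, mem[0x0c]=0x51, mem[0x18]=0xa9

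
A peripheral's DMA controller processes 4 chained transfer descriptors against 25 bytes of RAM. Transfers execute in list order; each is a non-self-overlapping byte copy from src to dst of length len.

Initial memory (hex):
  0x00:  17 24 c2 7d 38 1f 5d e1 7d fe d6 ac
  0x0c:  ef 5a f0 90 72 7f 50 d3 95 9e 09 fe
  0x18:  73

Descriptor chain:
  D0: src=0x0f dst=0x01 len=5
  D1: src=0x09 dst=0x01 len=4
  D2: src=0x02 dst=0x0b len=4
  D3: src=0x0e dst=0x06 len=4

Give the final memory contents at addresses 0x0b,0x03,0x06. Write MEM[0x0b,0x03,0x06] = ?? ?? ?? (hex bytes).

  after D0: wrote 5B at 0x01 = 90727f50d3
  after D1: wrote 4B at 0x01 = fed6acef
  after D2: wrote 4B at 0x0b = d6acefd3
  after D3: wrote 4B at 0x06 = d390727f
query mem[0x0b]=0xd6, mem[0x03]=0xac, mem[0x06]=0xd3

MEM[0x0b,0x03,0x06] = d6 ac d3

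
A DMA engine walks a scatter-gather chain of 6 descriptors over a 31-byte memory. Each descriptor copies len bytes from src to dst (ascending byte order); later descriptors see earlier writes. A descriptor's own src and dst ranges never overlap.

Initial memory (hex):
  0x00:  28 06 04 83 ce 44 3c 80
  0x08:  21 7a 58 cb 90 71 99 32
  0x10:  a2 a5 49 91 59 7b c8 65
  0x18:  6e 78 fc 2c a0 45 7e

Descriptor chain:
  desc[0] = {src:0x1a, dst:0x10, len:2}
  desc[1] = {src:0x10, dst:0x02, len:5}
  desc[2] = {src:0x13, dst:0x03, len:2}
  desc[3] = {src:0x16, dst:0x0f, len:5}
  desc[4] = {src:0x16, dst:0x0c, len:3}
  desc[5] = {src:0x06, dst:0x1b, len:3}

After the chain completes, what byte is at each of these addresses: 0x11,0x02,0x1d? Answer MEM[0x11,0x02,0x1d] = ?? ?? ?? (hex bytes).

D0: mem[0x10..0x11] <- [fc 2c]
D1: mem[0x02..0x06] <- [fc 2c 49 91 59]
D2: mem[0x03..0x04] <- [91 59]
D3: mem[0x0f..0x13] <- [c8 65 6e 78 fc]
D4: mem[0x0c..0x0e] <- [c8 65 6e]
D5: mem[0x1b..0x1d] <- [59 80 21]
query mem[0x11]=0x6e, mem[0x02]=0xfc, mem[0x1d]=0x21

MEM[0x11,0x02,0x1d] = 6e fc 21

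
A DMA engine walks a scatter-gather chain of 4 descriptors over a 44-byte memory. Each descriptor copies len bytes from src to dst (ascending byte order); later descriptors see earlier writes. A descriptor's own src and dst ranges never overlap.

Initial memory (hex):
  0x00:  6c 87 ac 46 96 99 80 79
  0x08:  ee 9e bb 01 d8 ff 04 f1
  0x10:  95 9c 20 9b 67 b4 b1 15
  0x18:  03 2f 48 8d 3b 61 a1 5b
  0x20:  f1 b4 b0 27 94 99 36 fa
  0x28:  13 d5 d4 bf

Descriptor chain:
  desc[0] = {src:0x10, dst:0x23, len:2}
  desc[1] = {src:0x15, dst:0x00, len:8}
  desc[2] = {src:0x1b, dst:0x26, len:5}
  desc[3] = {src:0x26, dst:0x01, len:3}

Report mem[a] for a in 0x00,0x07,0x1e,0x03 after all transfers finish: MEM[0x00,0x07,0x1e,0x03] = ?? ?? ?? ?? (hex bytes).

MEM[0x00,0x07,0x1e,0x03] = b4 3b a1 61

#0 dst[0x23+2] := {0x95,0x9c}
#1 dst[0x00+8] := {0xb4,0xb1,0x15,0x03,0x2f,0x48,0x8d,0x3b}
#2 dst[0x26+5] := {0x8d,0x3b,0x61,0xa1,0x5b}
#3 dst[0x01+3] := {0x8d,0x3b,0x61}
query mem[0x00]=0xb4, mem[0x07]=0x3b, mem[0x1e]=0xa1, mem[0x03]=0x61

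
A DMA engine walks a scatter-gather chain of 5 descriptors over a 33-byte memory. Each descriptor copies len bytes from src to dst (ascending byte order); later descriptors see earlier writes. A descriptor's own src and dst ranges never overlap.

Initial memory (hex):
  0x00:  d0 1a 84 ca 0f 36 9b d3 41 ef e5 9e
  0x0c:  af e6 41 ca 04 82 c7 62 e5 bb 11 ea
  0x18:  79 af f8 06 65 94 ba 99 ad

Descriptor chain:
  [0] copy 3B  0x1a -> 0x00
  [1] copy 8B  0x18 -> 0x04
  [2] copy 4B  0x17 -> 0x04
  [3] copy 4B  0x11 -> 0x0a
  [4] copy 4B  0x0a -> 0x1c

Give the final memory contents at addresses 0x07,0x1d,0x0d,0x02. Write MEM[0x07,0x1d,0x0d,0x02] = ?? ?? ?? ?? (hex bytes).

MEM[0x07,0x1d,0x0d,0x02] = f8 c7 e5 65

[0] 0x1a->0x00 len=3 : f8 06 65
[1] 0x18->0x04 len=8 : 79 af f8 06 65 94 ba 99
[2] 0x17->0x04 len=4 : ea 79 af f8
[3] 0x11->0x0a len=4 : 82 c7 62 e5
[4] 0x0a->0x1c len=4 : 82 c7 62 e5
query mem[0x07]=0xf8, mem[0x1d]=0xc7, mem[0x0d]=0xe5, mem[0x02]=0x65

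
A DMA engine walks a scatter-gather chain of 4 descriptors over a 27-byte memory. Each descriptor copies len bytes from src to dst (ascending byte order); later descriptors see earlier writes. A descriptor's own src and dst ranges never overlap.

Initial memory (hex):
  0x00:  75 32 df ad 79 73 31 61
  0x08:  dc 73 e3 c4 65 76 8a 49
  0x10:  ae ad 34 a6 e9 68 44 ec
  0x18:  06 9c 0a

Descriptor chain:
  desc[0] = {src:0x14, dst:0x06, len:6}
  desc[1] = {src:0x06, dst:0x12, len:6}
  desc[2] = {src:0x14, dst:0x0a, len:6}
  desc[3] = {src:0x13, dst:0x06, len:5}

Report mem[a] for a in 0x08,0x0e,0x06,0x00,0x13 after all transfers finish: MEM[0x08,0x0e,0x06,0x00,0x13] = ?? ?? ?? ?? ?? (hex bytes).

[0] 0x14->0x06 len=6 : e9 68 44 ec 06 9c
[1] 0x06->0x12 len=6 : e9 68 44 ec 06 9c
[2] 0x14->0x0a len=6 : 44 ec 06 9c 06 9c
[3] 0x13->0x06 len=5 : 68 44 ec 06 9c
query mem[0x08]=0xec, mem[0x0e]=0x06, mem[0x06]=0x68, mem[0x00]=0x75, mem[0x13]=0x68

MEM[0x08,0x0e,0x06,0x00,0x13] = ec 06 68 75 68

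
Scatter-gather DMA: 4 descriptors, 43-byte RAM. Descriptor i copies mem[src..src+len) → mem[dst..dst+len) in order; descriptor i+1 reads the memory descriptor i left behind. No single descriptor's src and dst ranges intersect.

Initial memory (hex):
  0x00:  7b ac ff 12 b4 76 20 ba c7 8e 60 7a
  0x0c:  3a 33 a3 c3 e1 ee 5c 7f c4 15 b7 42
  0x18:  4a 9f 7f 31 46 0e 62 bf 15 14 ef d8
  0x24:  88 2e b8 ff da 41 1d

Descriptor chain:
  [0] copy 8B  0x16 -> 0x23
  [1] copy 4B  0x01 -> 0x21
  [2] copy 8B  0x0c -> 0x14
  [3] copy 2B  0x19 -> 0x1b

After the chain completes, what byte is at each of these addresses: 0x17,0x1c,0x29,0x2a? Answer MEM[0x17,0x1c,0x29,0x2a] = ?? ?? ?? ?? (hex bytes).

MEM[0x17,0x1c,0x29,0x2a] = c3 5c 46 0e

  after D0: wrote 8B at 0x23 = b7424a9f7f31460e
  after D1: wrote 4B at 0x21 = acff12b4
  after D2: wrote 8B at 0x14 = 3a33a3c3e1ee5c7f
  after D3: wrote 2B at 0x1b = ee5c
query mem[0x17]=0xc3, mem[0x1c]=0x5c, mem[0x29]=0x46, mem[0x2a]=0x0e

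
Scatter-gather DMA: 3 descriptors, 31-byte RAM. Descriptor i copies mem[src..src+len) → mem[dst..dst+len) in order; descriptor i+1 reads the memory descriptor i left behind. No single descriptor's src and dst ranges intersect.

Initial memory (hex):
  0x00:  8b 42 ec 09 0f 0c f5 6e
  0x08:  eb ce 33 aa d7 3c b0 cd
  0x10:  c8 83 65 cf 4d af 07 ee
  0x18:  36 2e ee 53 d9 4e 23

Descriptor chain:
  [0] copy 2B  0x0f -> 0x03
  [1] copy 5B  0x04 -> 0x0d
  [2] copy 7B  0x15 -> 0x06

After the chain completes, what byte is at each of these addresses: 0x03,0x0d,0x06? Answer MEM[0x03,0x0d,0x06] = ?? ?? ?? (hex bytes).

#0 dst[0x03+2] := {0xcd,0xc8}
#1 dst[0x0d+5] := {0xc8,0x0c,0xf5,0x6e,0xeb}
#2 dst[0x06+7] := {0xaf,0x07,0xee,0x36,0x2e,0xee,0x53}
query mem[0x03]=0xcd, mem[0x0d]=0xc8, mem[0x06]=0xaf

MEM[0x03,0x0d,0x06] = cd c8 af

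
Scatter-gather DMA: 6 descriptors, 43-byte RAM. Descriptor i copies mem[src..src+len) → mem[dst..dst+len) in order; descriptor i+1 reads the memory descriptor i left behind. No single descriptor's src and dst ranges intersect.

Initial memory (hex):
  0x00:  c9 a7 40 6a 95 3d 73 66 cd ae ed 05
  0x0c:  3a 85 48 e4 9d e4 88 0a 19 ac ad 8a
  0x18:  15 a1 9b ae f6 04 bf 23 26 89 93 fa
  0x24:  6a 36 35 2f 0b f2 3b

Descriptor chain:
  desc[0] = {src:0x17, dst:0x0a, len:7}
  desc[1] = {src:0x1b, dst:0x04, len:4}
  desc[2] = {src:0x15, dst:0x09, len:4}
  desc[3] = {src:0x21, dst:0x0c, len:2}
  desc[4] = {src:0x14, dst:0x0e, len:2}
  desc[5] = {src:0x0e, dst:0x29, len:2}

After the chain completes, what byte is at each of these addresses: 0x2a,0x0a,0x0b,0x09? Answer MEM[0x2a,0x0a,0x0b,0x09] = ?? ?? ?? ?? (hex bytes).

MEM[0x2a,0x0a,0x0b,0x09] = ac ad 8a ac

  after D0: wrote 7B at 0x0a = 8a15a19baef604
  after D1: wrote 4B at 0x04 = aef604bf
  after D2: wrote 4B at 0x09 = acad8a15
  after D3: wrote 2B at 0x0c = 8993
  after D4: wrote 2B at 0x0e = 19ac
  after D5: wrote 2B at 0x29 = 19ac
query mem[0x2a]=0xac, mem[0x0a]=0xad, mem[0x0b]=0x8a, mem[0x09]=0xac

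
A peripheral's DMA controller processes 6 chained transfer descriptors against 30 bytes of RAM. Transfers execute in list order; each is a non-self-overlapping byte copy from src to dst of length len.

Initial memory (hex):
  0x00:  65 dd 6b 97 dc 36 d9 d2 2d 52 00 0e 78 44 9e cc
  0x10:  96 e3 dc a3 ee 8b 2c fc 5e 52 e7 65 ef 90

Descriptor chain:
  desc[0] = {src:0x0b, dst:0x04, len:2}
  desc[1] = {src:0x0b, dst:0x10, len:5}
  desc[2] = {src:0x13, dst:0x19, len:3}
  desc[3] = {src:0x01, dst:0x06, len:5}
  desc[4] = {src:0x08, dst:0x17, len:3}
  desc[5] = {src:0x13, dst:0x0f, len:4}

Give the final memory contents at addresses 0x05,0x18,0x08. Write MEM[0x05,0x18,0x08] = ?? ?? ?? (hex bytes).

#0 dst[0x04+2] := {0x0e,0x78}
#1 dst[0x10+5] := {0x0e,0x78,0x44,0x9e,0xcc}
#2 dst[0x19+3] := {0x9e,0xcc,0x8b}
#3 dst[0x06+5] := {0xdd,0x6b,0x97,0x0e,0x78}
#4 dst[0x17+3] := {0x97,0x0e,0x78}
#5 dst[0x0f+4] := {0x9e,0xcc,0x8b,0x2c}
query mem[0x05]=0x78, mem[0x18]=0x0e, mem[0x08]=0x97

MEM[0x05,0x18,0x08] = 78 0e 97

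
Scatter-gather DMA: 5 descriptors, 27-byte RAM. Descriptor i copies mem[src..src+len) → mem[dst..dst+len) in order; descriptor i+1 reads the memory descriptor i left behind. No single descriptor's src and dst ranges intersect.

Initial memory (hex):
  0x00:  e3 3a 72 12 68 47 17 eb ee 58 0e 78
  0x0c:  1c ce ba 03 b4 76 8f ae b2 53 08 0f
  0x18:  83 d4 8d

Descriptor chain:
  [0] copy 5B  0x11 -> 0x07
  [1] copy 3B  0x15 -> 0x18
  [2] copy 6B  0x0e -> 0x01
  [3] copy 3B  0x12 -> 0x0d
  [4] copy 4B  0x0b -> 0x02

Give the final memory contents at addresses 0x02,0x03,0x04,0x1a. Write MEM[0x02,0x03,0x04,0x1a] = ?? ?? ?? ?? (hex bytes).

[0] 0x11->0x07 len=5 : 76 8f ae b2 53
[1] 0x15->0x18 len=3 : 53 08 0f
[2] 0x0e->0x01 len=6 : ba 03 b4 76 8f ae
[3] 0x12->0x0d len=3 : 8f ae b2
[4] 0x0b->0x02 len=4 : 53 1c 8f ae
query mem[0x02]=0x53, mem[0x03]=0x1c, mem[0x04]=0x8f, mem[0x1a]=0x0f

MEM[0x02,0x03,0x04,0x1a] = 53 1c 8f 0f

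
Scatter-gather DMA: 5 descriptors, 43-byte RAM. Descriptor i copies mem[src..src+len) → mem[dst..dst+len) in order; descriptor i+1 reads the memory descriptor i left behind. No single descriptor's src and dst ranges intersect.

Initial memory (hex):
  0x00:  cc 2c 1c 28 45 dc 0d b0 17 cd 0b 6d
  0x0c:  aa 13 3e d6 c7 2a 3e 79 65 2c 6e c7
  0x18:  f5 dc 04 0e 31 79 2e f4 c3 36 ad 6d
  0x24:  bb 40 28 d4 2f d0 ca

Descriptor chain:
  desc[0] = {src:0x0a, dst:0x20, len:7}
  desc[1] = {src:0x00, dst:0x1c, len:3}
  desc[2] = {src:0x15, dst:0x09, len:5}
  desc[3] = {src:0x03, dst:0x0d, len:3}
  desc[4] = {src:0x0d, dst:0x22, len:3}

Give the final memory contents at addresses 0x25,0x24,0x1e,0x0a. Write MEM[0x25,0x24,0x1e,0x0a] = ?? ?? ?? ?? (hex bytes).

MEM[0x25,0x24,0x1e,0x0a] = d6 dc 1c 6e

  after D0: wrote 7B at 0x20 = 0b6daa133ed6c7
  after D1: wrote 3B at 0x1c = cc2c1c
  after D2: wrote 5B at 0x09 = 2c6ec7f5dc
  after D3: wrote 3B at 0x0d = 2845dc
  after D4: wrote 3B at 0x22 = 2845dc
query mem[0x25]=0xd6, mem[0x24]=0xdc, mem[0x1e]=0x1c, mem[0x0a]=0x6e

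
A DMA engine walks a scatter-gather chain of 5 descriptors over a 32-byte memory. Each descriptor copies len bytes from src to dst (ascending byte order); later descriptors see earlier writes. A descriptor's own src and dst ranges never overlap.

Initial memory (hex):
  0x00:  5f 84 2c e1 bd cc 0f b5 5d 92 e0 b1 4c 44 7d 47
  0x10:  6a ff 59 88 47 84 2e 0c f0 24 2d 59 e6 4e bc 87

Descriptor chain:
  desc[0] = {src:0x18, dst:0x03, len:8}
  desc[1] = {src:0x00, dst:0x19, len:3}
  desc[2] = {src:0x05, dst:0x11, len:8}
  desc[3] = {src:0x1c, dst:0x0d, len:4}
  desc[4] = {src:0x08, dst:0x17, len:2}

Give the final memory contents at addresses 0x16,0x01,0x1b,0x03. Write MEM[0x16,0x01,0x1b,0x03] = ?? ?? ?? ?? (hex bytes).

  after D0: wrote 8B at 0x03 = f0242d59e64ebc87
  after D1: wrote 3B at 0x19 = 5f842c
  after D2: wrote 8B at 0x11 = 2d59e64ebc87b14c
  after D3: wrote 4B at 0x0d = e64ebc87
  after D4: wrote 2B at 0x17 = 4ebc
query mem[0x16]=0x87, mem[0x01]=0x84, mem[0x1b]=0x2c, mem[0x03]=0xf0

MEM[0x16,0x01,0x1b,0x03] = 87 84 2c f0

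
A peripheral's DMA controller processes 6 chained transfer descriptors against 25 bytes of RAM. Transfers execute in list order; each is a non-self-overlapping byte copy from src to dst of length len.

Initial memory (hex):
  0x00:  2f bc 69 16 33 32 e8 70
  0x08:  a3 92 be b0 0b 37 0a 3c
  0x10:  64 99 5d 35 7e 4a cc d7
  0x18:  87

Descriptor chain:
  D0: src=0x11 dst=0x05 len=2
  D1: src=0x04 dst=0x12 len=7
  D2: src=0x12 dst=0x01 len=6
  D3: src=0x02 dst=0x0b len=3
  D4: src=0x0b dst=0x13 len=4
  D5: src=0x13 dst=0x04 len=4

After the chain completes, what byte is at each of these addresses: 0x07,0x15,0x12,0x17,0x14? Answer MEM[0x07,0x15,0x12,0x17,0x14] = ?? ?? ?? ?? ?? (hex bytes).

[0] 0x11->0x05 len=2 : 99 5d
[1] 0x04->0x12 len=7 : 33 99 5d 70 a3 92 be
[2] 0x12->0x01 len=6 : 33 99 5d 70 a3 92
[3] 0x02->0x0b len=3 : 99 5d 70
[4] 0x0b->0x13 len=4 : 99 5d 70 0a
[5] 0x13->0x04 len=4 : 99 5d 70 0a
query mem[0x07]=0x0a, mem[0x15]=0x70, mem[0x12]=0x33, mem[0x17]=0x92, mem[0x14]=0x5d

MEM[0x07,0x15,0x12,0x17,0x14] = 0a 70 33 92 5d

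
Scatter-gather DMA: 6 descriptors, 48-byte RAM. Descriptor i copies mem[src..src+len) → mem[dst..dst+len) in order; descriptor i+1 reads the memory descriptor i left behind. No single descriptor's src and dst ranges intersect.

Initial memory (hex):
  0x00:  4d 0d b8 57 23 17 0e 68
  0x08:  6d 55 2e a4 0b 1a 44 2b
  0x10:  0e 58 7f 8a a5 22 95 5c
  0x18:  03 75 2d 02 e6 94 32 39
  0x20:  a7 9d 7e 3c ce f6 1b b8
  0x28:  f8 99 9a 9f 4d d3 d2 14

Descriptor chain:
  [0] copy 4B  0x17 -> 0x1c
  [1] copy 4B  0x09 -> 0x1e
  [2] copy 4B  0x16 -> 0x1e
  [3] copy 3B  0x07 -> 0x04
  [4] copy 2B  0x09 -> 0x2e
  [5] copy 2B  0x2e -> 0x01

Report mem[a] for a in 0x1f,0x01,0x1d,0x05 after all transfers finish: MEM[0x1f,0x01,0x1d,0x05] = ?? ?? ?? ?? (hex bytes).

#0 dst[0x1c+4] := {0x5c,0x03,0x75,0x2d}
#1 dst[0x1e+4] := {0x55,0x2e,0xa4,0x0b}
#2 dst[0x1e+4] := {0x95,0x5c,0x03,0x75}
#3 dst[0x04+3] := {0x68,0x6d,0x55}
#4 dst[0x2e+2] := {0x55,0x2e}
#5 dst[0x01+2] := {0x55,0x2e}
query mem[0x1f]=0x5c, mem[0x01]=0x55, mem[0x1d]=0x03, mem[0x05]=0x6d

MEM[0x1f,0x01,0x1d,0x05] = 5c 55 03 6d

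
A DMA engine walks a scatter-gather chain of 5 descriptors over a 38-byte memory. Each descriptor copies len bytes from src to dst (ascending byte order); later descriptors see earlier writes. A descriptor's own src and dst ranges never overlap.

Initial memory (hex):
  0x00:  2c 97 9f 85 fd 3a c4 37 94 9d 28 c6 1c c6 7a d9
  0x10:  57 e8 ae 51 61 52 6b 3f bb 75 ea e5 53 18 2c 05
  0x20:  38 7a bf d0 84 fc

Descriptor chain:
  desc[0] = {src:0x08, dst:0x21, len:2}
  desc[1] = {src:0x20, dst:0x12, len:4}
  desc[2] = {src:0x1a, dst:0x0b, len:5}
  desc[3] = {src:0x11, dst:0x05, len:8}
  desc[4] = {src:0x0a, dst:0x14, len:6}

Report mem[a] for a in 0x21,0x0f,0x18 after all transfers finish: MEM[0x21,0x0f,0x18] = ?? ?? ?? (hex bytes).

MEM[0x21,0x0f,0x18] = 94 2c 18

  after D0: wrote 2B at 0x21 = 949d
  after D1: wrote 4B at 0x12 = 38949dd0
  after D2: wrote 5B at 0x0b = eae553182c
  after D3: wrote 8B at 0x05 = e838949dd06b3fbb
  after D4: wrote 6B at 0x14 = 6b3fbb53182c
query mem[0x21]=0x94, mem[0x0f]=0x2c, mem[0x18]=0x18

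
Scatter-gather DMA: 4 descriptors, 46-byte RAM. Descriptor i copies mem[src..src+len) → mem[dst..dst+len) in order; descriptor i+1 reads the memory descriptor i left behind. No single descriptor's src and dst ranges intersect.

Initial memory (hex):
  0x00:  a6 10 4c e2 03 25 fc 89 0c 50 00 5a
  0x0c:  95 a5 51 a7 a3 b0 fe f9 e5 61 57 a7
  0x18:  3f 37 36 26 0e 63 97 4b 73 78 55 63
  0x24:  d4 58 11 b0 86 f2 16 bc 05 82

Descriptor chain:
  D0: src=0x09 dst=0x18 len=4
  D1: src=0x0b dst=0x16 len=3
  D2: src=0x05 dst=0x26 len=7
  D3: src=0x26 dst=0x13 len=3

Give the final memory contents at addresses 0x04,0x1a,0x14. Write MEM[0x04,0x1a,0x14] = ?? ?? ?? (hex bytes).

[0] 0x09->0x18 len=4 : 50 00 5a 95
[1] 0x0b->0x16 len=3 : 5a 95 a5
[2] 0x05->0x26 len=7 : 25 fc 89 0c 50 00 5a
[3] 0x26->0x13 len=3 : 25 fc 89
query mem[0x04]=0x03, mem[0x1a]=0x5a, mem[0x14]=0xfc

MEM[0x04,0x1a,0x14] = 03 5a fc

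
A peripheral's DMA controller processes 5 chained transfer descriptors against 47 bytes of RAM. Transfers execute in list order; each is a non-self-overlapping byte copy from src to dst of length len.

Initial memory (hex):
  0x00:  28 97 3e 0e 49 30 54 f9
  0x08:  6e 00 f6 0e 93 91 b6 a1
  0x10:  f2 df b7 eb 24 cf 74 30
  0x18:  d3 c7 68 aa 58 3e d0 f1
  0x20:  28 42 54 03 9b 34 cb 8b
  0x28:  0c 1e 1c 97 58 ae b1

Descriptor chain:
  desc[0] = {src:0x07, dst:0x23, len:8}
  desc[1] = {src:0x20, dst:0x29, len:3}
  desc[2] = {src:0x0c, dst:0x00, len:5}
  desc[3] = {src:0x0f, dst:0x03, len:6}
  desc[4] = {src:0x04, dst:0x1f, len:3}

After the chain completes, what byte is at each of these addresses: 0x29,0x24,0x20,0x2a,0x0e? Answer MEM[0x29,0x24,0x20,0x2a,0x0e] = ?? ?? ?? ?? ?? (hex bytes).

MEM[0x29,0x24,0x20,0x2a,0x0e] = 28 6e df 42 b6

#0 dst[0x23+8] := {0xf9,0x6e,0x00,0xf6,0x0e,0x93,0x91,0xb6}
#1 dst[0x29+3] := {0x28,0x42,0x54}
#2 dst[0x00+5] := {0x93,0x91,0xb6,0xa1,0xf2}
#3 dst[0x03+6] := {0xa1,0xf2,0xdf,0xb7,0xeb,0x24}
#4 dst[0x1f+3] := {0xf2,0xdf,0xb7}
query mem[0x29]=0x28, mem[0x24]=0x6e, mem[0x20]=0xdf, mem[0x2a]=0x42, mem[0x0e]=0xb6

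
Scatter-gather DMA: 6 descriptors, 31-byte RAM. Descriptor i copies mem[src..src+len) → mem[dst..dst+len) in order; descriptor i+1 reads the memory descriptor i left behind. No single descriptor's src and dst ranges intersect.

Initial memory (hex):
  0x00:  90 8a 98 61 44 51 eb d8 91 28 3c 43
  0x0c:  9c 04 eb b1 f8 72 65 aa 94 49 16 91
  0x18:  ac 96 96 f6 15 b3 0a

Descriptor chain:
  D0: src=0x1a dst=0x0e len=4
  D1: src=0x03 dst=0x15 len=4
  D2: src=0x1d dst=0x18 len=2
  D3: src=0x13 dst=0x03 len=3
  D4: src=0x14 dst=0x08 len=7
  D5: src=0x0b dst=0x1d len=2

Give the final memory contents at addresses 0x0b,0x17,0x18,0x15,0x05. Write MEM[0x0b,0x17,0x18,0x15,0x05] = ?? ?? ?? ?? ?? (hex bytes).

[0] 0x1a->0x0e len=4 : 96 f6 15 b3
[1] 0x03->0x15 len=4 : 61 44 51 eb
[2] 0x1d->0x18 len=2 : b3 0a
[3] 0x13->0x03 len=3 : aa 94 61
[4] 0x14->0x08 len=7 : 94 61 44 51 b3 0a 96
[5] 0x0b->0x1d len=2 : 51 b3
query mem[0x0b]=0x51, mem[0x17]=0x51, mem[0x18]=0xb3, mem[0x15]=0x61, mem[0x05]=0x61

MEM[0x0b,0x17,0x18,0x15,0x05] = 51 51 b3 61 61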